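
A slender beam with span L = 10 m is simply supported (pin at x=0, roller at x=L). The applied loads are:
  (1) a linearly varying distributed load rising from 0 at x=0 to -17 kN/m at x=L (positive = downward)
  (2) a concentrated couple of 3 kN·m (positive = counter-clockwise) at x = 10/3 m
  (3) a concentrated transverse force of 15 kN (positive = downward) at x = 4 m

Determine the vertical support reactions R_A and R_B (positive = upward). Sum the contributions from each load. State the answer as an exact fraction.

R_A = -571/30 kN, R_B = -1529/30 kN

Load 1 — triangular load w₀=-17 kN/m (0→w₀ over full span):
  R_A = w₀L/6 = (-17)·10/6 = -85/3 kN
  R_B = w₀L/3 = (-17)·10/3 = -170/3 kN
Load 2 — applied couple M₀=3 kN·m at a=10/3 m (b=L-a=20/3):
  R_A = M₀/L = 3/10 kN
  R_B = -M₀/L = -3/10 kN
Load 3 — point force P=15 kN at a=4 m (b=L-a=6):
  R_A = Pb/L = 15·6/10 = 9 kN
  R_B = Pa/L = 15·4/10 = 6 kN
Superposition: R_A = -571/30 kN, R_B = -1529/30 kN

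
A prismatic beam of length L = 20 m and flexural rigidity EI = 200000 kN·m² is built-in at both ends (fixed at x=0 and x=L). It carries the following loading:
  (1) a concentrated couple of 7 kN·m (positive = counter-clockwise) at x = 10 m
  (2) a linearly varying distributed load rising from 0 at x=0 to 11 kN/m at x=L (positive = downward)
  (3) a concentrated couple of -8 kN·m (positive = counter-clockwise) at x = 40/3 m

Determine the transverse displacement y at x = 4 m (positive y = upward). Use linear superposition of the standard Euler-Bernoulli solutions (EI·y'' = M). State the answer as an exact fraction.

y(4) = -92113/22500000 m

Load 1 — applied couple M₀=7 kN·m at a=10 m (b=L-a=10):
  y_1 = (R_Ax³/6 - M_Ax²/2)/EI  [x≤a] with R_A=21/40, M_A=7/4 = ((21/40)·4³/6 - (7/4)·4²/2)/200000 = -21/500000 m
Load 2 — triangular load w₀=11 kN/m (0→w₀ over full span):
  y_2 = -w₀x²(L-x)²(x+2L)/(120LEI) = -11·4²·(20-4)²·(4+2·20)/(120·20·200000) = -968/234375 m
Load 3 — applied couple M₀=-8 kN·m at a=40/3 m (b=L-a=20/3):
  y_3 = (R_Ax³/6 - M_Ax²/2)/EI  [x≤a] with R_A=-8/15, M_A=-8/3 = ((-8/15)·4³/6 - (-8/3)·4²/2)/200000 = 11/140625 m
Superposition: y = Σ y_i = -92113/22500000 m ≈ -0.004094 m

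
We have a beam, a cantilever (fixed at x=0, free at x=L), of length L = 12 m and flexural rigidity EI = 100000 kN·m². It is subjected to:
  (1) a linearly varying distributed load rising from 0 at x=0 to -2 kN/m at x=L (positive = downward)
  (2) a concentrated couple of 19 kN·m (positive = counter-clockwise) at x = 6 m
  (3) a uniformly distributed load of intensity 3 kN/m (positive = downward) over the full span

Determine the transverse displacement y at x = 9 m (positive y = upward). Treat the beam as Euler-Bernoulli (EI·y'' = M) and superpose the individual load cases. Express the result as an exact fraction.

Load 1 — triangular load w₀=-2 kN/m (0→w₀ over full span):
  y_1 = (w₀Lx³/12-w₀L²x²/6-w₀x⁵/(120L))/EI = ((-2)·12·9³/12-(-2)·12²·9²/6-(-2)·9⁵/(120·12))/100000 = 200961/8000000 m
Load 2 — applied couple M₀=19 kN·m at a=6 m (b=L-a=6):
  y_2 = M₀a(2x-a)/(2EI)  [x>a] = 19·6·(2·9-6)/(2·100000) = 171/25000 m
Load 3 — uniform load w=3 kN/m over full span:
  y_3 = -wx²(x²-4Lx+6L²)/(24EI) = -3·9²·(9²-4·12·9+6·12²)/(24·100000) = -41553/800000 m
Superposition: y = Σ y_i = -159849/8000000 m ≈ -0.019981 m

y(9) = -159849/8000000 m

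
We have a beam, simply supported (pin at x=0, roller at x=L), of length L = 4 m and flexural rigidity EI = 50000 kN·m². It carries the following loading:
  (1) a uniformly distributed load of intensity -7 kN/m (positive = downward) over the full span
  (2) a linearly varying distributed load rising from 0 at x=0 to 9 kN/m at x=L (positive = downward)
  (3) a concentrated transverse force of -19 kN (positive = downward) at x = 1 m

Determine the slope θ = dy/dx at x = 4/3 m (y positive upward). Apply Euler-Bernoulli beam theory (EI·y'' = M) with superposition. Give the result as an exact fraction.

Load 1 — uniform load w=-7 kN/m over full span:
  θ_1 = -w(L³-6Lx²+4x³)/(24EI) = -(-7)·(4³-6·4·(4/3)²+4·(4/3)³)/(24·50000) = 91/506250 rad
Load 2 — triangular load w₀=9 kN/m (0→w₀ over full span):
  θ_2 = -w₀(7L⁴-30L²x²+15x⁴)/(360LEI) = -9·(7·4⁴-30·4²·(4/3)²+15·(4/3)⁴)/(360·4·50000) = -52/421875 rad
Load 3 — point force P=-19 kN at a=1 m (b=L-a=3):
  θ_3 = -Pa(2L²-6Lx+3x²+a²)/(6LEI)  [x>a] = -(-19)·1·(2·4²-6·4·(4/3)+3·(4/3)²+1²)/(6·4·50000) = 361/3600000 rad
Superposition: θ = Σ θ_i = 25397/162000000 rad ≈ 0.000157 rad

θ(4/3) = 25397/162000000 rad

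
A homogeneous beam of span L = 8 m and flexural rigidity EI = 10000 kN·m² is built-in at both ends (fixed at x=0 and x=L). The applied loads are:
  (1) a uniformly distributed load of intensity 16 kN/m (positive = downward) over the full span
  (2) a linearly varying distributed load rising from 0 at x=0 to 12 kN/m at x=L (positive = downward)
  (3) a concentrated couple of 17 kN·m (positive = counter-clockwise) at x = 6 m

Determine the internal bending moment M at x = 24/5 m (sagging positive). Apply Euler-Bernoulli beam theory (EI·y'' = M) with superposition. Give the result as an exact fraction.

M(24/5) = 357487/6000 kN·m

Load 1 — uniform load w=16 kN/m over full span:
  M_1 = wLx/2 - wL²/12 - wx²/2 = 16·8·(24/5)/2 - 16·8²/12 - 16·(24/5)²/2 = 2816/75 kN·m
Load 2 — triangular load w₀=12 kN/m (0→w₀ over full span):
  M_2 = 3w₀Lx/20 - w₀L²/30 - w₀x³/(6L) = 3·12·8·(24/5)/20 - 12·8²/30 - 12·(24/5)³/(6·8) = 1984/125 kN·m
Load 3 — applied couple M₀=17 kN·m at a=6 m (b=L-a=2):
  M_3 = R_Ax - M_A  [x≤a] with R_A=153/64, M_A=85/16 = (153/64)·(24/5) - (85/16) = 493/80 kN·m
Superposition: M = Σ M_i = 357487/6000 kN·m ≈ 59.581167 kN·m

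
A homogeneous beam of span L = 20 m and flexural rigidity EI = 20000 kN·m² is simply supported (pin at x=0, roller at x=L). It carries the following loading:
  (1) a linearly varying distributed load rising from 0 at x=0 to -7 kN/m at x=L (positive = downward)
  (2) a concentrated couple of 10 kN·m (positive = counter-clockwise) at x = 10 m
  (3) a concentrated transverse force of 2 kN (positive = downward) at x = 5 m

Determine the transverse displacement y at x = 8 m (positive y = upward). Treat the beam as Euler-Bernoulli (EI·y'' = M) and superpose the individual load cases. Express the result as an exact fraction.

y(8) = 492043/1500000 m

Load 1 — triangular load w₀=-7 kN/m (0→w₀ over full span):
  y_1 = -w₀x(7L⁴-10L²x²+3x⁴)/(360LEI) = -(-7)·8·(7·20⁴-10·20²·8²+3·8⁴)/(360·20·20000) = 15974/46875 m
Load 2 — applied couple M₀=10 kN·m at a=10 m (b=L-a=10):
  y_2 = (M₀x³/(6L)+C₁x)/EI  [x≤a] with C₁=M₀(3b²-L²)/(6L)=-25/3 = (10·8³/(6·20)+(-25/3)·8)/20000 = -3/2500 m
Load 3 — point force P=2 kN at a=5 m (b=L-a=15):
  y_3 = -Pa(L-x)(2Lx-a²-x²)/(6LEI)  [x>a] = -2·5·(20-8)·(2·20·8-5²-8²)/(6·20·20000) = -231/20000 m
Superposition: y = Σ y_i = 492043/1500000 m ≈ 0.328029 m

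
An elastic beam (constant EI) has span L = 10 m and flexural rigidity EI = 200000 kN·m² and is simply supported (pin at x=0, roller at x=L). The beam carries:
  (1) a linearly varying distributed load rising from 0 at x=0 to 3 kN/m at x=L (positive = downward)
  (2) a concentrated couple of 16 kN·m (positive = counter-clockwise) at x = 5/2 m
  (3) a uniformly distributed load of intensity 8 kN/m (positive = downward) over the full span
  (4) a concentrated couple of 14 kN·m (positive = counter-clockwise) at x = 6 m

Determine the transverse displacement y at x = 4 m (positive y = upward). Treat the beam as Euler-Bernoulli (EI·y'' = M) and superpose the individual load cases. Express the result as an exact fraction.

y(4) = -14197/2500000 m

Load 1 — triangular load w₀=3 kN/m (0→w₀ over full span):
  y_1 = -w₀x(7L⁴-10L²x²+3x⁴)/(360LEI) = -3·4·(7·10⁴-10·10²·4²+3·4⁴)/(360·10·200000) = -1141/1250000 m
Load 2 — applied couple M₀=16 kN·m at a=5/2 m (b=L-a=15/2):
  y_2 = (M₀x³/(6L)-M₀(x-a)²/2+C₁x)/EI  [x>a] with C₁=M₀(3b²-L²)/(6L)=55/3 = (16·4³/(6·10)-16·(4-(5/2))²/2+(55/3)·4)/200000 = 181/500000 m
Load 3 — uniform load w=8 kN/m over full span:
  y_3 = -wx(L³-2Lx²+x³)/(24EI) = -8·4·(10³-2·10·4²+4³)/(24·200000) = -31/6250 m
Load 4 — applied couple M₀=14 kN·m at a=6 m (b=L-a=4):
  y_4 = (M₀x³/(6L)+C₁x)/EI  [x≤a] with C₁=M₀(3b²-L²)/(6L)=-182/15 = (14·4³/(6·10)+(-182/15)·4)/200000 = -21/125000 m
Superposition: y = Σ y_i = -14197/2500000 m ≈ -0.005679 m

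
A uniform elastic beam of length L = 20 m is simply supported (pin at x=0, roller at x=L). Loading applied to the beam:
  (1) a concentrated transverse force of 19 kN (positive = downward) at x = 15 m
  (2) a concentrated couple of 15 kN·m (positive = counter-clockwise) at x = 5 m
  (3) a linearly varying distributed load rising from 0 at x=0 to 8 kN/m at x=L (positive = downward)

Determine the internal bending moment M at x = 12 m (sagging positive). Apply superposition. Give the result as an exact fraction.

M(12) = 1279/5 kN·m

Load 1 — point force P=19 kN at a=15 m (b=L-a=5):
  M_1 = Pbx/L  [x≤a] = 19·5·12/20 = 57 kN·m
Load 2 — applied couple M₀=15 kN·m at a=5 m (b=L-a=15):
  M_2 = M₀x/L - M₀  [x>a] = 15·12/20 - 15 = -6 kN·m
Load 3 — triangular load w₀=8 kN/m (0→w₀ over full span):
  M_3 = w₀Lx/6 - w₀x³/(6L) = 8·20·12/6 - 8·12³/(6·20) = 1024/5 kN·m
Superposition: M = Σ M_i = 1279/5 kN·m ≈ 255.800000 kN·m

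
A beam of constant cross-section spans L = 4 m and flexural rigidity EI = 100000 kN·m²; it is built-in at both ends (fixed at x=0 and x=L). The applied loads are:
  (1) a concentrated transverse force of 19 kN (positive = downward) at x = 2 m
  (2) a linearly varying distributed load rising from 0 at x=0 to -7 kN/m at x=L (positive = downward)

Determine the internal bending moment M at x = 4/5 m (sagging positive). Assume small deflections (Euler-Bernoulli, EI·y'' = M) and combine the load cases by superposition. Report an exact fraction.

M(4/5) = -1033/750 kN·m

Load 1 — point force P=19 kN at a=2 m (b=L-a=2):
  M_1 = Pb²(3a+b)x/L³ - Pab²/L²  [x≤a] = 19·2²·(3·2+2)·(4/5)/4³ - 19·2·2²/4² = -19/10 kN·m
Load 2 — triangular load w₀=-7 kN/m (0→w₀ over full span):
  M_2 = 3w₀Lx/20 - w₀L²/30 - w₀x³/(6L) = 3·(-7)·4·(4/5)/20 - (-7)·4²/30 - (-7)·(4/5)³/(6·4) = 196/375 kN·m
Superposition: M = Σ M_i = -1033/750 kN·m ≈ -1.377333 kN·m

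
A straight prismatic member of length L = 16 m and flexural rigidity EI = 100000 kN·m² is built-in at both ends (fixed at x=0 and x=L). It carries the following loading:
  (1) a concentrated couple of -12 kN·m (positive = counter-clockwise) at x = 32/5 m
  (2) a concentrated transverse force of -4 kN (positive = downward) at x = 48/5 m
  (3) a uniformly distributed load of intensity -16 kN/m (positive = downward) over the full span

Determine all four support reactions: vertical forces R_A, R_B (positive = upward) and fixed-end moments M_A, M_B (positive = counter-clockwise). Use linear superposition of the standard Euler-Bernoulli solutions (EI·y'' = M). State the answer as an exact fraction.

Load 1 — applied couple M₀=-12 kN·m at a=32/5 m (b=L-a=48/5):
  R_A = 6M₀ab/L³ = 6·(-12)·(32/5)·(48/5)/16³ = -27/25 kN
  M_A = M₀b(2a-b)/L² = (-12)·(48/5)·(2·(32/5)-(48/5))/16² = -36/25 kN·m
  R_B = -6M₀ab/L³ = -6·(-12)·(32/5)·(48/5)/16³ = 27/25 kN
  M_B = M₀a(2b-a)/L² = (-12)·(32/5)·(2·(48/5)-(32/5))/16² = -96/25 kN·m
Load 2 — point force P=-4 kN at a=48/5 m (b=L-a=32/5):
  R_A = Pb²(3a+b)/L³ = (-4)·(32/5)²·(3·(48/5)+(32/5))/16³ = -176/125 kN
  M_A = Pab²/L² = (-4)·(48/5)·(32/5)²/16² = -768/125 kN·m
  R_B = Pa²(a+3b)/L³ = (-4)·(48/5)²·((48/5)+3·(32/5))/16³ = -324/125 kN
  M_B = -Pa²b/L² = -(-4)·(48/5)²·(32/5)/16² = 1152/125 kN·m
Load 3 — uniform load w=-16 kN/m over full span:
  R_A = wL/2 = (-16)·16/2 = -128 kN
  M_A = wL²/12 = (-16)·16²/12 = -1024/3 kN·m
  R_B = wL/2 = (-16)·16/2 = -128 kN
  M_B = -wL²/12 = -(-16)·16²/12 = 1024/3 kN·m
Superposition: R_A = -16311/125 kN, M_A = -130844/375 kN·m, R_B = -16189/125 kN, M_B = 130016/375 kN·m

R_A = -16311/125 kN, M_A = -130844/375 kN·m, R_B = -16189/125 kN, M_B = 130016/375 kN·m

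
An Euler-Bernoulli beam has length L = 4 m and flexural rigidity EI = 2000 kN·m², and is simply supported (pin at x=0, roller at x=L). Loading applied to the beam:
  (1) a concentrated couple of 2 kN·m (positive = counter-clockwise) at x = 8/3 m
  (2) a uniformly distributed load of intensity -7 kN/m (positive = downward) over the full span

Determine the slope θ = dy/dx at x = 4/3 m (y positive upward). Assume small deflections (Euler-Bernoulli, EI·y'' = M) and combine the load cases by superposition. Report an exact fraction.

θ(4/3) = 173/40500 rad

Load 1 — applied couple M₀=2 kN·m at a=8/3 m (b=L-a=4/3):
  θ_1 = (M₀x²/(2L)+C₁)/EI  [x≤a] with C₁=M₀(3b²-L²)/(6L)=-8/9 = (2·(4/3)²/(2·4)+(-8/9))/2000 = -1/4500 rad
Load 2 — uniform load w=-7 kN/m over full span:
  θ_2 = -w(L³-6Lx²+4x³)/(24EI) = -(-7)·(4³-6·4·(4/3)²+4·(4/3)³)/(24·2000) = 91/20250 rad
Superposition: θ = Σ θ_i = 173/40500 rad ≈ 0.004272 rad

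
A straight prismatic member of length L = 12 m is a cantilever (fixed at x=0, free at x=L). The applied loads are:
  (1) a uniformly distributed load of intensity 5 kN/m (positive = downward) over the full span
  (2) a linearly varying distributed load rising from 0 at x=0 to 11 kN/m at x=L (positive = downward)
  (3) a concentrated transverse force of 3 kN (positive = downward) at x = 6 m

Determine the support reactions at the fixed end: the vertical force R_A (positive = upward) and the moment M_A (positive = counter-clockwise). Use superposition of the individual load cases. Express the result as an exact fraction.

R_A = 129 kN, M_A = 906 kN·m

Load 1 — uniform load w=5 kN/m over full span:
  R_A = wL = 5·12 = 60 kN
  M_A = wL²/2 = 5·12²/2 = 360 kN·m
Load 2 — triangular load w₀=11 kN/m (0→w₀ over full span):
  R_A = w₀L/2 = 11·12/2 = 66 kN
  M_A = w₀L²/3 = 11·12²/3 = 528 kN·m
Load 3 — point force P=3 kN at a=6 m (b=L-a=6):
  R_A = P = 3 kN
  M_A = Pa = 3·6 = 18 kN·m
Superposition: R_A = 129 kN, M_A = 906 kN·m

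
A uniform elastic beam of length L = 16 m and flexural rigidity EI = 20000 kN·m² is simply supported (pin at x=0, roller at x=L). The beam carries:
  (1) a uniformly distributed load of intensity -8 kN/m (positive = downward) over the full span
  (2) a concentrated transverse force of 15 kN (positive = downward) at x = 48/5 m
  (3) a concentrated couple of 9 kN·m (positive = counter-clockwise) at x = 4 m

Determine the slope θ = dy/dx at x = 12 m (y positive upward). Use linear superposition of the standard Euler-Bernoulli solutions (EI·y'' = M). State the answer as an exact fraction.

Load 1 — uniform load w=-8 kN/m over full span:
  θ_1 = -w(L³-6Lx²+4x³)/(24EI) = -(-8)·(16³-6·16·12²+4·12³)/(24·20000) = -88/1875 rad
Load 2 — point force P=15 kN at a=48/5 m (b=L-a=32/5):
  θ_2 = -Pa(2L²-6Lx+3x²+a²)/(6LEI)  [x>a] = -15·(48/5)·(2·16²-6·16·12+3·12²+(48/5)²)/(6·16·20000) = 543/62500 rad
Load 3 — applied couple M₀=9 kN·m at a=4 m (b=L-a=12):
  θ_3 = (M₀x²/(2L)-M₀(x-a)+C₁)/EI  [x>a] with C₁=M₀(3b²-L²)/(6L)=33/2 = (9·12²/(2·16)-9·(12-4)+(33/2))/20000 = -3/4000 rad
Superposition: θ = Σ θ_i = -58493/1500000 rad ≈ -0.038995 rad

θ(12) = -58493/1500000 rad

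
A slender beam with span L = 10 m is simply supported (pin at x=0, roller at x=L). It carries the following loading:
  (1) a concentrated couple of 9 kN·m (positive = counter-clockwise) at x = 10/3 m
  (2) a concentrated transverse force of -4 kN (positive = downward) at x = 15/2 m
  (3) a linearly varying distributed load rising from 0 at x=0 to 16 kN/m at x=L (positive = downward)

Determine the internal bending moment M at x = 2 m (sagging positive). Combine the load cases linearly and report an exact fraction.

M(2) = 51 kN·m

Load 1 — applied couple M₀=9 kN·m at a=10/3 m (b=L-a=20/3):
  M_1 = M₀x/L  [x≤a] = 9·2/10 = 9/5 kN·m
Load 2 — point force P=-4 kN at a=15/2 m (b=L-a=5/2):
  M_2 = Pbx/L  [x≤a] = (-4)·(5/2)·2/10 = -2 kN·m
Load 3 — triangular load w₀=16 kN/m (0→w₀ over full span):
  M_3 = w₀Lx/6 - w₀x³/(6L) = 16·10·2/6 - 16·2³/(6·10) = 256/5 kN·m
Superposition: M = Σ M_i = 51 kN·m ≈ 51.000000 kN·m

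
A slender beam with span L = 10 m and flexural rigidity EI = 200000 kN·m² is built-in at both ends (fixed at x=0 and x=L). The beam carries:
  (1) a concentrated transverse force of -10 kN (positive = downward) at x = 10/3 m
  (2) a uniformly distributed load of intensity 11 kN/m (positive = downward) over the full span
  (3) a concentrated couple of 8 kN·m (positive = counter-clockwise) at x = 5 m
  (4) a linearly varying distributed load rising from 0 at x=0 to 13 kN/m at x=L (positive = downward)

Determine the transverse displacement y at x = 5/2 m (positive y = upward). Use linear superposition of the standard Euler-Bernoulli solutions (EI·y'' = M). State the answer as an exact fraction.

Load 1 — point force P=-10 kN at a=10/3 m (b=L-a=20/3):
  y_1 = -Pb²x²(3aL-(3a+b)x)/(6L³EI)  [x≤a] = -(-10)·(20/3)²·(5/2)²·(3·(10/3)·10-(3·(10/3)+(20/3))·(5/2))/(6·10³·200000) = 7/51840 m
Load 2 — uniform load w=11 kN/m over full span:
  y_2 = -wx²(L-x)²/(24EI) = -11·(5/2)²·(10-(5/2))²/(24·200000) = -33/40960 m
Load 3 — applied couple M₀=8 kN·m at a=5 m (b=L-a=5):
  y_3 = (R_Ax³/6 - M_Ax²/2)/EI  [x≤a] with R_A=6/5, M_A=2 = ((6/5)·(5/2)³/6 - 2·(5/2)²/2)/200000 = -1/64000 m
Load 4 — triangular load w₀=13 kN/m (0→w₀ over full span):
  y_4 = -w₀x²(L-x)²(x+2L)/(120LEI) = -13·(5/2)²·(10-(5/2))²·((5/2)+2·10)/(120·10·200000) = -351/819200 m
Superposition: y = Σ y_i = -369839/331776000 m ≈ -0.001115 m

y(5/2) = -369839/331776000 m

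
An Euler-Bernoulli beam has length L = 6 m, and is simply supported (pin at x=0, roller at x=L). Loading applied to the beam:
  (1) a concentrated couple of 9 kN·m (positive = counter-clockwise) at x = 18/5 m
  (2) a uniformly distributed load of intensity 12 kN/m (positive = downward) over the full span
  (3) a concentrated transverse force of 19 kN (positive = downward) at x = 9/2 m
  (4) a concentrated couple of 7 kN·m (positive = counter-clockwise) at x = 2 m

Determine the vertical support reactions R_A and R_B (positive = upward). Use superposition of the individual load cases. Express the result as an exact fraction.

Load 1 — applied couple M₀=9 kN·m at a=18/5 m (b=L-a=12/5):
  R_A = M₀/L = 9/6 = 3/2 kN
  R_B = -M₀/L = -9/6 = -3/2 kN
Load 2 — uniform load w=12 kN/m over full span:
  R_A = wL/2 = 12·6/2 = 36 kN
  R_B = wL/2 = 12·6/2 = 36 kN
Load 3 — point force P=19 kN at a=9/2 m (b=L-a=3/2):
  R_A = Pb/L = 19·(3/2)/6 = 19/4 kN
  R_B = Pa/L = 19·(9/2)/6 = 57/4 kN
Load 4 — applied couple M₀=7 kN·m at a=2 m (b=L-a=4):
  R_A = M₀/L = 7/6 kN
  R_B = -M₀/L = -7/6 kN
Superposition: R_A = 521/12 kN, R_B = 571/12 kN

R_A = 521/12 kN, R_B = 571/12 kN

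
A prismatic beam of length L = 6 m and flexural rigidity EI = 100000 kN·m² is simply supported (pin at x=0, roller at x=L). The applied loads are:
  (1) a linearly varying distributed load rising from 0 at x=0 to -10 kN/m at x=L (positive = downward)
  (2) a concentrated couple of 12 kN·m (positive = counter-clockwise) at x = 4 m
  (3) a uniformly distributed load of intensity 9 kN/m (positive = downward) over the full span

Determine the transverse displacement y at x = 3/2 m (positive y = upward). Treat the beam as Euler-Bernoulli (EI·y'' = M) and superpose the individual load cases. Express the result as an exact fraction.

y(3/2) = -15771/25600000 m

Load 1 — triangular load w₀=-10 kN/m (0→w₀ over full span):
  y_1 = -w₀x(7L⁴-10L²x²+3x⁴)/(360LEI) = -(-10)·(3/2)·(7·6⁴-10·6²·(3/2)²+3·(3/2)⁴)/(360·6·100000) = 2943/5120000 m
Load 2 — applied couple M₀=12 kN·m at a=4 m (b=L-a=2):
  y_2 = (M₀x³/(6L)+C₁x)/EI  [x≤a] with C₁=M₀(3b²-L²)/(6L)=-8 = (12·(3/2)³/(6·6)+(-8)·(3/2))/100000 = -87/800000 m
Load 3 — uniform load w=9 kN/m over full span:
  y_3 = -wx(L³-2Lx²+x³)/(24EI) = -9·(3/2)·(6³-2·6·(3/2)²+(3/2)³)/(24·100000) = -13851/12800000 m
Superposition: y = Σ y_i = -15771/25600000 m ≈ -0.000616 m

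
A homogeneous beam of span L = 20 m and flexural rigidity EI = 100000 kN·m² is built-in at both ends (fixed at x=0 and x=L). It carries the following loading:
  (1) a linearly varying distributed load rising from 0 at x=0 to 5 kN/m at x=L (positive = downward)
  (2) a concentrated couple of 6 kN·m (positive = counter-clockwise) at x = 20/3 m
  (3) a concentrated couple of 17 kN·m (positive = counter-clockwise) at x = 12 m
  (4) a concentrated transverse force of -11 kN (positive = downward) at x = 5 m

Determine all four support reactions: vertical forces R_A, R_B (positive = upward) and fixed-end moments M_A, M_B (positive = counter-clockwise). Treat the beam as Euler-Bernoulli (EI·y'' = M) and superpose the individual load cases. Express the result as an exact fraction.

R_A = 29371/4000 kN, M_A = 49403/1200 kN·m, R_B = 126629/4000 kN, M_B = -34259/400 kN·m

Load 1 — triangular load w₀=5 kN/m (0→w₀ over full span):
  R_A = 3w₀L/20 = 3·5·20/20 = 15 kN
  M_A = w₀L²/30 = 5·20²/30 = 200/3 kN·m
  R_B = 7w₀L/20 = 7·5·20/20 = 35 kN
  M_B = -w₀L²/20 = -5·20²/20 = -100 kN·m
Load 2 — applied couple M₀=6 kN·m at a=20/3 m (b=L-a=40/3):
  R_A = 6M₀ab/L³ = 6·6·(20/3)·(40/3)/20³ = 2/5 kN
  M_A = M₀b(2a-b)/L² = 6·(40/3)·(2·(20/3)-(40/3))/20² = 0 kN·m
  R_B = -6M₀ab/L³ = -6·6·(20/3)·(40/3)/20³ = -2/5 kN
  M_B = M₀a(2b-a)/L² = 6·(20/3)·(2·(40/3)-(20/3))/20² = 2 kN·m
Load 3 — applied couple M₀=17 kN·m at a=12 m (b=L-a=8):
  R_A = 6M₀ab/L³ = 6·17·12·8/20³ = 153/125 kN
  M_A = M₀b(2a-b)/L² = 17·8·(2·12-8)/20² = 136/25 kN·m
  R_B = -6M₀ab/L³ = -6·17·12·8/20³ = -153/125 kN
  M_B = M₀a(2b-a)/L² = 17·12·(2·8-12)/20² = 51/25 kN·m
Load 4 — point force P=-11 kN at a=5 m (b=L-a=15):
  R_A = Pb²(3a+b)/L³ = (-11)·15²·(3·5+15)/20³ = -297/32 kN
  M_A = Pab²/L² = (-11)·5·15²/20² = -495/16 kN·m
  R_B = Pa²(a+3b)/L³ = (-11)·5²·(5+3·15)/20³ = -55/32 kN
  M_B = -Pa²b/L² = -(-11)·5²·15/20² = 165/16 kN·m
Superposition: R_A = 29371/4000 kN, M_A = 49403/1200 kN·m, R_B = 126629/4000 kN, M_B = -34259/400 kN·m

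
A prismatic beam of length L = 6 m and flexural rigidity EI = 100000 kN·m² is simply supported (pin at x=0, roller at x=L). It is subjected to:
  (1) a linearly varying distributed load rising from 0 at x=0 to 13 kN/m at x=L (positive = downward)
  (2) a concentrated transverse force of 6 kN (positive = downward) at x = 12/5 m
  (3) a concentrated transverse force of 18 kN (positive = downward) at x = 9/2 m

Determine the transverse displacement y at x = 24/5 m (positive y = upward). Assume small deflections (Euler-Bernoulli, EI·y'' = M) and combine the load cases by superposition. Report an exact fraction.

y(24/5) = -15116409/12500000000 m

Load 1 — triangular load w₀=13 kN/m (0→w₀ over full span):
  y_1 = -w₀x(7L⁴-10L²x²+3x⁴)/(360LEI) = -13·(24/5)·(7·6⁴-10·6²·(24/5)²+3·(24/5)⁴)/(360·6·100000) = -133731/195312500 m
Load 2 — point force P=6 kN at a=12/5 m (b=L-a=18/5):
  y_2 = -Pa(L-x)(2Lx-a²-x²)/(6LEI)  [x>a] = -6·(12/5)·(6-(24/5))·(2·6·(24/5)-(12/5)²-(24/5)²)/(6·6·100000) = -54/390625 m
Load 3 — point force P=18 kN at a=9/2 m (b=L-a=3/2):
  y_3 = -Pa(L-x)(2Lx-a²-x²)/(6LEI)  [x>a] = -18·(9/2)·(6-(24/5))·(2·6·(24/5)-(9/2)²-(24/5)²)/(6·6·100000) = -38637/100000000 m
Superposition: y = Σ y_i = -15116409/12500000000 m ≈ -0.001209 m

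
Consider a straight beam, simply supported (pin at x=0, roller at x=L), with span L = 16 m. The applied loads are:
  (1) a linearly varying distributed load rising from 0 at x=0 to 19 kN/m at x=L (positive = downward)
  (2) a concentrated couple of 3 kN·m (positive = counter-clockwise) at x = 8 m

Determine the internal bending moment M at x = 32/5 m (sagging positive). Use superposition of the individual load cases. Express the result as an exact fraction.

M(32/5) = 34198/125 kN·m

Load 1 — triangular load w₀=19 kN/m (0→w₀ over full span):
  M_1 = w₀Lx/6 - w₀x³/(6L) = 19·16·(32/5)/6 - 19·(32/5)³/(6·16) = 34048/125 kN·m
Load 2 — applied couple M₀=3 kN·m at a=8 m (b=L-a=8):
  M_2 = M₀x/L  [x≤a] = 3·(32/5)/16 = 6/5 kN·m
Superposition: M = Σ M_i = 34198/125 kN·m ≈ 273.584000 kN·m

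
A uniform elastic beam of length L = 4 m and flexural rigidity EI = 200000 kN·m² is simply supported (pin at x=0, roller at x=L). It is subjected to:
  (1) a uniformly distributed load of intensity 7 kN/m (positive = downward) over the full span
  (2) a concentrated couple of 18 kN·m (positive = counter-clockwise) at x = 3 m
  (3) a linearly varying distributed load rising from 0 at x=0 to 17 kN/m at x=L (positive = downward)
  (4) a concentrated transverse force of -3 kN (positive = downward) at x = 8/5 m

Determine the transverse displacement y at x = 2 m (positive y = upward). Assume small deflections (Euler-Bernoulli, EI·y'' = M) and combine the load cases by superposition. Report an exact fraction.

y(2) = -46043/150000000 m

Load 1 — uniform load w=7 kN/m over full span:
  y_1 = -wx(L³-2Lx²+x³)/(24EI) = -7·2·(4³-2·4·2²+2³)/(24·200000) = -7/60000 m
Load 2 — applied couple M₀=18 kN·m at a=3 m (b=L-a=1):
  y_2 = (M₀x³/(6L)+C₁x)/EI  [x≤a] with C₁=M₀(3b²-L²)/(6L)=-39/4 = (18·2³/(6·4)+(-39/4)·2)/200000 = -27/400000 m
Load 3 — triangular load w₀=17 kN/m (0→w₀ over full span):
  y_3 = -w₀x(7L⁴-10L²x²+3x⁴)/(360LEI) = -17·2·(7·4⁴-10·4²·2²+3·2⁴)/(360·4·200000) = -17/120000 m
Load 4 — point force P=-3 kN at a=8/5 m (b=L-a=12/5):
  y_4 = -Pa(L-x)(2Lx-a²-x²)/(6LEI)  [x>a] = -(-3)·(8/5)·(4-2)·(2·4·2-(8/5)²-2²)/(6·4·200000) = 59/3125000 m
Superposition: y = Σ y_i = -46043/150000000 m ≈ -0.000307 m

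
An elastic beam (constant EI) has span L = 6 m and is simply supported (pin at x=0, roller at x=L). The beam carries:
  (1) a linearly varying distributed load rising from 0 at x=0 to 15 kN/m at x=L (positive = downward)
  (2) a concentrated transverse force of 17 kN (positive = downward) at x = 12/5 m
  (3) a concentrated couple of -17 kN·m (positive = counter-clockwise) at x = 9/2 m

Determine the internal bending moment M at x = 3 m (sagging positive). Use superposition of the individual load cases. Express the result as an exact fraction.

Load 1 — triangular load w₀=15 kN/m (0→w₀ over full span):
  M_1 = w₀Lx/6 - w₀x³/(6L) = 15·6·3/6 - 15·3³/(6·6) = 135/4 kN·m
Load 2 — point force P=17 kN at a=12/5 m (b=L-a=18/5):
  M_2 = Pa(L-x)/L  [x>a] = 17·(12/5)·(6-3)/6 = 102/5 kN·m
Load 3 — applied couple M₀=-17 kN·m at a=9/2 m (b=L-a=3/2):
  M_3 = M₀x/L  [x≤a] = (-17)·3/6 = -17/2 kN·m
Superposition: M = Σ M_i = 913/20 kN·m ≈ 45.650000 kN·m

M(3) = 913/20 kN·m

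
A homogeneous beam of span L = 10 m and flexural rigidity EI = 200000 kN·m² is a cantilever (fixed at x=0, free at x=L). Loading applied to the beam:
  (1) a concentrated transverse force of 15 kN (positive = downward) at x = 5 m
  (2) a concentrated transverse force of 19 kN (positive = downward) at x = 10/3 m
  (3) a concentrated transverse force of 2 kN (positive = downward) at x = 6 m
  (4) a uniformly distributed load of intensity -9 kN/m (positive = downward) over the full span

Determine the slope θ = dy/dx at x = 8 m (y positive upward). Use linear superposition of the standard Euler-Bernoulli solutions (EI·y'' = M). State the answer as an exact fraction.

Load 1 — point force P=15 kN at a=5 m (b=L-a=5):
  θ_1 = -Pa²/(2EI)  [x>a] = -15·5²/(2·200000) = -3/3200 rad
Load 2 — point force P=19 kN at a=10/3 m (b=L-a=20/3):
  θ_2 = -Pa²/(2EI)  [x>a] = -19·(10/3)²/(2·200000) = -19/36000 rad
Load 3 — point force P=2 kN at a=6 m (b=L-a=4):
  θ_3 = -Pa²/(2EI)  [x>a] = -2·6²/(2·200000) = -9/50000 rad
Load 4 — uniform load w=-9 kN/m over full span:
  θ_4 = -wx(x²-3Lx+3L²)/(6EI) = -(-9)·8·(8²-3·10·8+3·10²)/(6·200000) = 93/12500 rad
Superposition: θ = Σ θ_i = 20861/3600000 rad ≈ 0.005795 rad

θ(8) = 20861/3600000 rad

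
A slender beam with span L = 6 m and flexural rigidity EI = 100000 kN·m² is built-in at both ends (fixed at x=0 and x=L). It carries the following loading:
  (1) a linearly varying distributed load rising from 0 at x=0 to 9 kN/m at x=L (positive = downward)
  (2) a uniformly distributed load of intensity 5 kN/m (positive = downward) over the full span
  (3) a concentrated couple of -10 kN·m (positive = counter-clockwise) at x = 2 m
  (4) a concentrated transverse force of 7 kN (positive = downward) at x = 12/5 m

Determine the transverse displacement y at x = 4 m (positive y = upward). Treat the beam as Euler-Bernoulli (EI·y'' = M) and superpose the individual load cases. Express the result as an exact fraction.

Load 1 — triangular load w₀=9 kN/m (0→w₀ over full span):
  y_1 = -w₀x²(L-x)²(x+2L)/(120LEI) = -9·4²·(6-4)²·(4+2·6)/(120·6·100000) = -2/15625 m
Load 2 — uniform load w=5 kN/m over full span:
  y_2 = -wx²(L-x)²/(24EI) = -5·4²·(6-4)²/(24·100000) = -1/7500 m
Load 3 — applied couple M₀=-10 kN·m at a=2 m (b=L-a=4):
  y_3 = (R_Ax³/6 - M_Ax²/2 - M₀(x-a)²/2)/EI  [x>a] with R_A=-20/9, M_A=0 = ((-20/9)·4³/6 - 0·4²/2 - (-10)·(4-2)²/2)/100000 = -1/27000 m
Load 4 — point force P=7 kN at a=12/5 m (b=L-a=18/5):
  y_4 = -Pa²(L-x)²(3bL-(3b+a)(L-x))/(6L³EI)  [x>a] = -7·(12/5)²·(6-4)²·(3·(18/5)·6-(3·(18/5)+(12/5))·(6-4))/(6·6³·100000) = -56/1171875 m
Superposition: y = Σ y_i = -29207/84375000 m ≈ -0.000346 m

y(4) = -29207/84375000 m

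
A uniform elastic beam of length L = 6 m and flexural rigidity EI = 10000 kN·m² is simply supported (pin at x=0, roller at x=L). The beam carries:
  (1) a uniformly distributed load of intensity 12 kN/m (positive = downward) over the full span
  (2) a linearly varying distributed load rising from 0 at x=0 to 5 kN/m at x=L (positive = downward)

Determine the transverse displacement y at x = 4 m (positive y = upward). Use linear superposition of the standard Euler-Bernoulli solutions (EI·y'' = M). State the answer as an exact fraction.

Load 1 — uniform load w=12 kN/m over full span:
  y_1 = -wx(L³-2Lx²+x³)/(24EI) = -12·4·(6³-2·6·4²+4³)/(24·10000) = -11/625 m
Load 2 — triangular load w₀=5 kN/m (0→w₀ over full span):
  y_2 = -w₀x(7L⁴-10L²x²+3x⁴)/(360LEI) = -5·4·(7·6⁴-10·6²·4²+3·4⁴)/(360·6·10000) = -17/4500 m
Superposition: y = Σ y_i = -481/22500 m ≈ -0.021378 m

y(4) = -481/22500 m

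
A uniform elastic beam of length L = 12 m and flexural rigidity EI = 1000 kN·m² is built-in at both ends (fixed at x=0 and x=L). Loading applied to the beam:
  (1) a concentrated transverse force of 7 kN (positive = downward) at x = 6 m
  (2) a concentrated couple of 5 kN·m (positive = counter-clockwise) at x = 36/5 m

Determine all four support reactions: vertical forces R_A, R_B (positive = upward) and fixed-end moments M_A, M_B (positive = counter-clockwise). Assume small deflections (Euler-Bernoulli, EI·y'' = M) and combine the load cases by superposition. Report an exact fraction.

R_A = 41/10 kN, M_A = 121/10 kN·m, R_B = 29/10 kN, M_B = -99/10 kN·m

Load 1 — point force P=7 kN at a=6 m (b=L-a=6):
  R_A = Pb²(3a+b)/L³ = 7·6²·(3·6+6)/12³ = 7/2 kN
  M_A = Pab²/L² = 7·6·6²/12² = 21/2 kN·m
  R_B = Pa²(a+3b)/L³ = 7·6²·(6+3·6)/12³ = 7/2 kN
  M_B = -Pa²b/L² = -7·6²·6/12² = -21/2 kN·m
Load 2 — applied couple M₀=5 kN·m at a=36/5 m (b=L-a=24/5):
  R_A = 6M₀ab/L³ = 6·5·(36/5)·(24/5)/12³ = 3/5 kN
  M_A = M₀b(2a-b)/L² = 5·(24/5)·(2·(36/5)-(24/5))/12² = 8/5 kN·m
  R_B = -6M₀ab/L³ = -6·5·(36/5)·(24/5)/12³ = -3/5 kN
  M_B = M₀a(2b-a)/L² = 5·(36/5)·(2·(24/5)-(36/5))/12² = 3/5 kN·m
Superposition: R_A = 41/10 kN, M_A = 121/10 kN·m, R_B = 29/10 kN, M_B = -99/10 kN·m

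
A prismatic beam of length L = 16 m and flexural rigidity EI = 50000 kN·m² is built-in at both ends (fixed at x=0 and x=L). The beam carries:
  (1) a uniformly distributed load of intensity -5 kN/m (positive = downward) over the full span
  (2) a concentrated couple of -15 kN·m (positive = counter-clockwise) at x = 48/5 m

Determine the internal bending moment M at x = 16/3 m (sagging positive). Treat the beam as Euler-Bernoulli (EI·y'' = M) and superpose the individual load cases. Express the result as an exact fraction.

Load 1 — uniform load w=-5 kN/m over full span:
  M_1 = wLx/2 - wL²/12 - wx²/2 = (-5)·16·(16/3)/2 - (-5)·16²/12 - (-5)·(16/3)²/2 = -320/9 kN·m
Load 2 — applied couple M₀=-15 kN·m at a=48/5 m (b=L-a=32/5):
  M_2 = R_Ax - M_A  [x≤a] with R_A=-27/20, M_A=-24/5 = (-27/20)·(16/3) - (-24/5) = -12/5 kN·m
Superposition: M = Σ M_i = -1708/45 kN·m ≈ -37.955556 kN·m

M(16/3) = -1708/45 kN·m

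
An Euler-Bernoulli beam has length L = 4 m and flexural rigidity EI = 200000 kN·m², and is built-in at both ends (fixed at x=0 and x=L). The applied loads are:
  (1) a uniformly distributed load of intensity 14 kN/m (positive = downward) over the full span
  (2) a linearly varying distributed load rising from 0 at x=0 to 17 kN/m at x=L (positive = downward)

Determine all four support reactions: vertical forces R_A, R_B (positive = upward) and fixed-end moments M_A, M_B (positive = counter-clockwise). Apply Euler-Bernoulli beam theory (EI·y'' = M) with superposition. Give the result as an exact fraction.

Load 1 — uniform load w=14 kN/m over full span:
  R_A = wL/2 = 14·4/2 = 28 kN
  M_A = wL²/12 = 14·4²/12 = 56/3 kN·m
  R_B = wL/2 = 14·4/2 = 28 kN
  M_B = -wL²/12 = -14·4²/12 = -56/3 kN·m
Load 2 — triangular load w₀=17 kN/m (0→w₀ over full span):
  R_A = 3w₀L/20 = 3·17·4/20 = 51/5 kN
  M_A = w₀L²/30 = 17·4²/30 = 136/15 kN·m
  R_B = 7w₀L/20 = 7·17·4/20 = 119/5 kN
  M_B = -w₀L²/20 = -17·4²/20 = -68/5 kN·m
Superposition: R_A = 191/5 kN, M_A = 416/15 kN·m, R_B = 259/5 kN, M_B = -484/15 kN·m

R_A = 191/5 kN, M_A = 416/15 kN·m, R_B = 259/5 kN, M_B = -484/15 kN·m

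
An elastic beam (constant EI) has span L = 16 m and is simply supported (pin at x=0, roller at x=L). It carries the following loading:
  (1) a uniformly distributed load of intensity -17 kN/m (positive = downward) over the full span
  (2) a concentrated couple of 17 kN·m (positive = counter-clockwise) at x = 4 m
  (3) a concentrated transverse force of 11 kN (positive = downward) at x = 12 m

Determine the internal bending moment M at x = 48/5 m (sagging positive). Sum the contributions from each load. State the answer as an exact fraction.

Load 1 — uniform load w=-17 kN/m over full span:
  M_1 = wx(L-x)/2 = (-17)·(48/5)·(16-(48/5))/2 = -13056/25 kN·m
Load 2 — applied couple M₀=17 kN·m at a=4 m (b=L-a=12):
  M_2 = M₀x/L - M₀  [x>a] = 17·(48/5)/16 - 17 = -34/5 kN·m
Load 3 — point force P=11 kN at a=12 m (b=L-a=4):
  M_3 = Pbx/L  [x≤a] = 11·4·(48/5)/16 = 132/5 kN·m
Superposition: M = Σ M_i = -12566/25 kN·m ≈ -502.640000 kN·m

M(48/5) = -12566/25 kN·m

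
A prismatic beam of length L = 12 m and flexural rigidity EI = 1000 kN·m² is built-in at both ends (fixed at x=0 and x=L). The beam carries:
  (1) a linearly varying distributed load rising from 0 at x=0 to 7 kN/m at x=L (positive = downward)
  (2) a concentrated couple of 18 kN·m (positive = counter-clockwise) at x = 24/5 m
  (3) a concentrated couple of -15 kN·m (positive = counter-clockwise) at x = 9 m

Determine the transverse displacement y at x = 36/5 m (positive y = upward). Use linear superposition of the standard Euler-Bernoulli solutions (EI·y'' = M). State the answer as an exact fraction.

Load 1 — triangular load w₀=7 kN/m (0→w₀ over full span):
  y_1 = -w₀x²(L-x)²(x+2L)/(120LEI) = -7·(36/5)²·(12-(36/5))²·((36/5)+2·12)/(120·12·1000) = -353808/1953125 m
Load 2 — applied couple M₀=18 kN·m at a=24/5 m (b=L-a=36/5):
  y_2 = (R_Ax³/6 - M_Ax²/2 - M₀(x-a)²/2)/EI  [x>a] with R_A=54/25, M_A=54/25 = ((54/25)·(36/5)³/6 - (54/25)·(36/5)²/2 - 18·((36/5)-(24/5))²/2)/1000 = 10368/390625 m
Load 3 — applied couple M₀=-15 kN·m at a=9 m (b=L-a=3):
  y_3 = (R_Ax³/6 - M_Ax²/2)/EI  [x≤a] with R_A=-45/32, M_A=-75/16 = ((-45/32)·(36/5)³/6 - (-75/16)·(36/5)²/2)/1000 = 1701/50000 m
Superposition: y = Σ y_i = -3768363/31250000 m ≈ -0.120588 m

y(36/5) = -3768363/31250000 m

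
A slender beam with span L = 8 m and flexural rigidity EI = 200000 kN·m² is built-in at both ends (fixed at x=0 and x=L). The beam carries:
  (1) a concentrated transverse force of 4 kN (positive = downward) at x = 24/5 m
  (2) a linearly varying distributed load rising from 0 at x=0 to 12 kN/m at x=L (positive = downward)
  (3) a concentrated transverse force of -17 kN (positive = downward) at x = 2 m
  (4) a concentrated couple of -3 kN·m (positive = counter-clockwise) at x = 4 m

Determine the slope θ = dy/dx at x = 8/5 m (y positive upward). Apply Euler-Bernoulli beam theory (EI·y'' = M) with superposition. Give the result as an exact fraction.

θ(8/5) = -20829/312500000 rad

Load 1 — point force P=4 kN at a=24/5 m (b=L-a=16/5):
  θ_1 = -Pb²x(2aL-(3a+b)x)/(2L³EI)  [x≤a] = -4·(16/5)²·(8/5)·(2·(24/5)·8-(3·(24/5)+(16/5))·(8/5))/(2·8³·200000) = -152/9765625 rad
Load 2 — triangular load w₀=12 kN/m (0→w₀ over full span):
  θ_2 = -w₀(2x(L-x)(L-2x)(x+2L)+x²(L-x)²)/(120LEI) = -12·(2·(8/5)·(8-(8/5))·(8-2·(8/5))·((8/5)+2·8)+(8/5)²·(8-(8/5))²)/(120·8·200000) = -224/1953125 rad
Load 3 — point force P=-17 kN at a=2 m (b=L-a=6):
  θ_3 = -Pb²x(2aL-(3a+b)x)/(2L³EI)  [x≤a] = -(-17)·6²·(8/5)·(2·2·8-(3·2+6)·(8/5))/(2·8³·200000) = 153/2500000 rad
Load 4 — applied couple M₀=-3 kN·m at a=4 m (b=L-a=4):
  θ_4 = (R_Ax²/2 - M_Ax)/EI  [x≤a] with R_A=-9/16, M_A=-3/4 = ((-9/16)·(8/5)²/2 - (-3/4)·(8/5))/200000 = 3/1250000 rad
Superposition: θ = Σ θ_i = -20829/312500000 rad ≈ -0.000067 rad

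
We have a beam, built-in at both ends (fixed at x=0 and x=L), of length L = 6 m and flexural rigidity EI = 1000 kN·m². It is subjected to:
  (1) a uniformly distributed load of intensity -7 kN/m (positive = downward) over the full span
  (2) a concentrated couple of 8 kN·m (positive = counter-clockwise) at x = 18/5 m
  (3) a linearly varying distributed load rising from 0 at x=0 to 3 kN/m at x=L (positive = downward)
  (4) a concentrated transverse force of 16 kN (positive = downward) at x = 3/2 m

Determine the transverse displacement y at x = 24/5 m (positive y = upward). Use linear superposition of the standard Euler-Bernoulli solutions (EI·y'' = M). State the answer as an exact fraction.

y(24/5) = 77697/15625000 m

Load 1 — uniform load w=-7 kN/m over full span:
  y_1 = -wx²(L-x)²/(24EI) = -(-7)·(24/5)²·(6-(24/5))²/(24·1000) = 756/78125 m
Load 2 — applied couple M₀=8 kN·m at a=18/5 m (b=L-a=12/5):
  y_2 = (R_Ax³/6 - M_Ax²/2 - M₀(x-a)²/2)/EI  [x>a] with R_A=48/25, M_A=64/25 = ((48/25)·(24/5)³/6 - (64/25)·(24/5)²/2 - 8·((24/5)-(18/5))²/2)/1000 = 54/390625 m
Load 3 — triangular load w₀=3 kN/m (0→w₀ over full span):
  y_3 = -w₀x²(L-x)²(x+2L)/(120LEI) = -3·(24/5)²·(6-(24/5))²·((24/5)+2·6)/(120·6·1000) = -4536/1953125 m
Load 4 — point force P=16 kN at a=3/2 m (b=L-a=9/2):
  y_4 = -Pa²(L-x)²(3bL-(3b+a)(L-x))/(6L³EI)  [x>a] = -16·(3/2)²·(6-(24/5))²·(3·(9/2)·6-(3·(9/2)+(3/2))·(6-(24/5)))/(6·6³·1000) = -63/25000 m
Superposition: y = Σ y_i = 77697/15625000 m ≈ 0.004973 m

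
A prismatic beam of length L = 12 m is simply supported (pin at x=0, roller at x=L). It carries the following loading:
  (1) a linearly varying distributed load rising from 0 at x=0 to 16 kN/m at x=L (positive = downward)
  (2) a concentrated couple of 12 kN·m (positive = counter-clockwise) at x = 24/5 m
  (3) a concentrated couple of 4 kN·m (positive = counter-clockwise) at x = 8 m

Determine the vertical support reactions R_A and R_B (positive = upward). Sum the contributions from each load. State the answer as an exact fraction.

R_A = 100/3 kN, R_B = 188/3 kN

Load 1 — triangular load w₀=16 kN/m (0→w₀ over full span):
  R_A = w₀L/6 = 16·12/6 = 32 kN
  R_B = w₀L/3 = 16·12/3 = 64 kN
Load 2 — applied couple M₀=12 kN·m at a=24/5 m (b=L-a=36/5):
  R_A = M₀/L = 12/12 = 1 kN
  R_B = -M₀/L = -12/12 = -1 kN
Load 3 — applied couple M₀=4 kN·m at a=8 m (b=L-a=4):
  R_A = M₀/L = 4/12 = 1/3 kN
  R_B = -M₀/L = -4/12 = -1/3 kN
Superposition: R_A = 100/3 kN, R_B = 188/3 kN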